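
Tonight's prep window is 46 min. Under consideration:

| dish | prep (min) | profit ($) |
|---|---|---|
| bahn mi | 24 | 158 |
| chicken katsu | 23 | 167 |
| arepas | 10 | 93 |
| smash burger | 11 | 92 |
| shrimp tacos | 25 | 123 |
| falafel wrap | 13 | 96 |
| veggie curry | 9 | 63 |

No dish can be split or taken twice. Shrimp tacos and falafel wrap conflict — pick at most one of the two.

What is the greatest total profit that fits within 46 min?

356

By profit per min: arepas 9.30, smash burger 8.36, falafel wrap 7.38, chicken katsu 7.26 lead.
A density-first pass picks arepas + smash burger + falafel wrap + veggie curry — 344 at 43 min.
The 20 min tied up in smash burger and veggie curry is better spent on chicken katsu — total rises to 356 (46 min).
An exhaustive check of the 128 subsets confirms 356.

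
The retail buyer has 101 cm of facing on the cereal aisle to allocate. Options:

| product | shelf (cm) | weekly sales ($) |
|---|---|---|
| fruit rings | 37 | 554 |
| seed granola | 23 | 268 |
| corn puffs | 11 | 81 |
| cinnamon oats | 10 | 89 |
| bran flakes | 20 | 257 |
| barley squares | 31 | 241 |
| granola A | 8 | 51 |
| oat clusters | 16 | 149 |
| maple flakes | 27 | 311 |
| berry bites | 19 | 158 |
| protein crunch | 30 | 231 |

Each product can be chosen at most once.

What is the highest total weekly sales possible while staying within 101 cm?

1271

Greedy by ratio would take fruit rings + seed granola + bran flakes + oat clusters: 96 cm used, total 1228.
The 23 cm tied up in seed granola is better spent on maple flakes — total rises to 1271 (100 cm).
The closest alternative, fruit rings + seed granola + corn puffs + cinnamon oats + bran flakes, reaches only 1249.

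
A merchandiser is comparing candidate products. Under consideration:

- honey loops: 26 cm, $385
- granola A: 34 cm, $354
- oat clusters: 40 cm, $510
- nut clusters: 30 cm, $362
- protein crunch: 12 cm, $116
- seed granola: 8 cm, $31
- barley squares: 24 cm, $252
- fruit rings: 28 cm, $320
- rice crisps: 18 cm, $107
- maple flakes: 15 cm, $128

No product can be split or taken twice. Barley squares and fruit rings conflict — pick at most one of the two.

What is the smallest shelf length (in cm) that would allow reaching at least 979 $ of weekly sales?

78

Need the lightest bundle worth ≥ 979.
Taking honey loops + oat clusters + protein crunch gives 1011 (≥ 979) for 78 cm.
Any bundle with less than 78 cm falls short of 979.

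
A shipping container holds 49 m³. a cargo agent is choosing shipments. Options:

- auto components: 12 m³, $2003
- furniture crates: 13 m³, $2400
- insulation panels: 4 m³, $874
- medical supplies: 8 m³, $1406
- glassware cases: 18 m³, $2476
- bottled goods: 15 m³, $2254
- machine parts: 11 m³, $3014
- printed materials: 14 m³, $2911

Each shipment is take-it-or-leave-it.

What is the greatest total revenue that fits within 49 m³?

Taking the top-ratio shipments first gives furniture crates + insulation panels + machine parts + printed materials for 9199 (42 m³).
Dropping furniture crates frees 13 m³; slotting in auto components + medical supplies (20 m³) lifts the total to 10208 at 49 m³.
Runner-up furniture crates + medical supplies + machine parts + printed materials tops out at 9731.

10208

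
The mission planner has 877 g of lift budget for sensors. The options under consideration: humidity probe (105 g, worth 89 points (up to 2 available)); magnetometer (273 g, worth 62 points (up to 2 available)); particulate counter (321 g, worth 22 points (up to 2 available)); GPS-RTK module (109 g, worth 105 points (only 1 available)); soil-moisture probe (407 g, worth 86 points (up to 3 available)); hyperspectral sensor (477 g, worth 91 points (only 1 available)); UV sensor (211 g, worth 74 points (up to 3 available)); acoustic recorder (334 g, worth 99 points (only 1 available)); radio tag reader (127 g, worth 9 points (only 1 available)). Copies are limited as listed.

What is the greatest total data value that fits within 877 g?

Taking the top-ratio sensors first gives 2×humidity probe + GPS-RTK module + 2×UV sensor + radio tag reader for 440 (868 g).
Replace UV sensor and radio tag reader with acoustic recorder: the trade gains 16 net, giving 456 at 864 g.
Every other selection either busts 877 g or exceeds an availability limit or fails to beat 456.

456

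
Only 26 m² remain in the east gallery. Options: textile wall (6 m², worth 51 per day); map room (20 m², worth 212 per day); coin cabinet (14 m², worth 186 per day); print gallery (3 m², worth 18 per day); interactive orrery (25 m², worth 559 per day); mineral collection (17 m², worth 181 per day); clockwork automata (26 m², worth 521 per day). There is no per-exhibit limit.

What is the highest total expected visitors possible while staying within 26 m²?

Ranking by ratio (expected visitors/m²): interactive orrery 22.36, clockwork automata 20.04, coin cabinet 13.29.
Interactive orrery uses 25 of the 26 m² and totals 559.
The spare 1 m² is too small for any remaining exhibit, and no exchange beats 559.

559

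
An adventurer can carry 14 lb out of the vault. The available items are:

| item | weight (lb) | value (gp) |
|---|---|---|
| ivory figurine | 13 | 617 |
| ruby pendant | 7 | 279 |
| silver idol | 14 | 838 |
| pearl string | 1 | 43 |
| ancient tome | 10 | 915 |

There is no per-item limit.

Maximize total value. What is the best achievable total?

4×pearl string + ancient tome uses 14 of the 14 lb and totals 1087.

1087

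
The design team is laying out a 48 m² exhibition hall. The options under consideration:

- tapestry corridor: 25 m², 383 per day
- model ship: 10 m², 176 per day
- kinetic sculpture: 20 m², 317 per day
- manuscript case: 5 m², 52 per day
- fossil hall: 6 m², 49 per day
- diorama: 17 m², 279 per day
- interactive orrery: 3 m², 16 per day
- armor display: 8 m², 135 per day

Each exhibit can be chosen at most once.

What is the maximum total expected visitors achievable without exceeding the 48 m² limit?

772

Filling by ratio: model ship + manuscript case + fossil hall + diorama + armor display for 691, with 2 m² left unused.
Dropping manuscript case and fossil hall and armor display frees 19 m²; slotting in kinetic sculpture (20 m²) lifts the total to 772 at 47 m².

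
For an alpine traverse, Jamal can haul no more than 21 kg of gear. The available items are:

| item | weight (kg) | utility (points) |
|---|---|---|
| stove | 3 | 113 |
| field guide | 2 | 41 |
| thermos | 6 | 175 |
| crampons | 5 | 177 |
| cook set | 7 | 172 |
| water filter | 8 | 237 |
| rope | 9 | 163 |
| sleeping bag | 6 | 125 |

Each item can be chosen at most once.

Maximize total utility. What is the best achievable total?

637

Ranking by ratio (utility/kg): stove 37.67, crampons 35.40, water filter 29.62.
Taking the top-ratio items first gives stove + field guide + crampons + water filter for 568 (18 kg).
Replace field guide and water filter with thermos + cook set: the trade gains 69 net, giving 637 at 21 kg.
An exhaustive check of the 256 subsets confirms 637.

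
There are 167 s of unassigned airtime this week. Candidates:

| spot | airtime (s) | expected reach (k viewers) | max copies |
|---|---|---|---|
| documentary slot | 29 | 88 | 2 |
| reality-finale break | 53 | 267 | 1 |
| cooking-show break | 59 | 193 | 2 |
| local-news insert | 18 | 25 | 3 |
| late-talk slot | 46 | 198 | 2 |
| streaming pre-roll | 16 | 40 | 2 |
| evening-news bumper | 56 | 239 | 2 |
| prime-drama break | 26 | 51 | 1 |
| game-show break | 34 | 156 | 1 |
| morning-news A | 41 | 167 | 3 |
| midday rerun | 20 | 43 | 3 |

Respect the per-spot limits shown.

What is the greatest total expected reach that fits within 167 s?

Taking the top-ratio spots first gives documentary slot + reality-finale break + late-talk slot + game-show break for 709 (162 s).
The 109 s tied up in documentary slot and late-talk slot and game-show break is better spent on 2×evening-news bumper — total rises to 745 (165 s).
No other feasible combination exceeds 745.

745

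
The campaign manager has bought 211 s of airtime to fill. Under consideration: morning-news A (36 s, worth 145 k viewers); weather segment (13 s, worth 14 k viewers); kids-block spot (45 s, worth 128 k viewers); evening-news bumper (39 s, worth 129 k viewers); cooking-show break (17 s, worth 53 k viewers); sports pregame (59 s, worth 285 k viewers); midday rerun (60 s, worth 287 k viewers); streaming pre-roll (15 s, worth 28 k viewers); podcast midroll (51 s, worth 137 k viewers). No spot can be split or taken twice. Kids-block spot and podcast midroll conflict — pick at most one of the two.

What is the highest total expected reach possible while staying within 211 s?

899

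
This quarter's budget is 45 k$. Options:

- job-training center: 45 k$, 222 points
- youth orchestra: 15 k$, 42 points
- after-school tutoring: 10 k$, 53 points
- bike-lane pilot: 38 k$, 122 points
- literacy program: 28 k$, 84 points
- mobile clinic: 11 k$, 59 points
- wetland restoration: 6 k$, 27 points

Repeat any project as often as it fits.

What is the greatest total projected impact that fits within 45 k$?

236

Taking 4×mobile clinic: 44 k$ used, 236 in projected impact.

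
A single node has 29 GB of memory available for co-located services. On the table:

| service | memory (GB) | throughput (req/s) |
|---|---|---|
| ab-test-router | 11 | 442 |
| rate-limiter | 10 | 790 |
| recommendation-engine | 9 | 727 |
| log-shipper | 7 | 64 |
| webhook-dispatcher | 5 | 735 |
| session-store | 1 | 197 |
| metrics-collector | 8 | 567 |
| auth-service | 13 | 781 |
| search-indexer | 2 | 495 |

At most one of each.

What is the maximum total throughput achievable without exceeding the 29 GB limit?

2944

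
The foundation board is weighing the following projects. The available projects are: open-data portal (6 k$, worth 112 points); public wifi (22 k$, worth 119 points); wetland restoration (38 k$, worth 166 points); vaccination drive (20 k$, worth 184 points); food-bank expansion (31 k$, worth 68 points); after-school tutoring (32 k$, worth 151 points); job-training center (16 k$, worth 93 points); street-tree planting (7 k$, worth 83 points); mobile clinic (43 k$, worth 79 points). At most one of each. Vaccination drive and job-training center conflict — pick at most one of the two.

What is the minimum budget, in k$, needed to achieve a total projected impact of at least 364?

33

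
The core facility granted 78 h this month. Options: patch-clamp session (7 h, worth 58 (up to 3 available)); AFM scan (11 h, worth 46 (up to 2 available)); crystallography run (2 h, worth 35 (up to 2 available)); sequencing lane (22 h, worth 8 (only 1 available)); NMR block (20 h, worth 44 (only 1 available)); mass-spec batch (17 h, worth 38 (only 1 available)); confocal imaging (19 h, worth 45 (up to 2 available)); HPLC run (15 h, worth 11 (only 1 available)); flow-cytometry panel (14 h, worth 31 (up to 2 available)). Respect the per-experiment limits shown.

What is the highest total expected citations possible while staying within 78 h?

By expected citations per h: crystallography run 17.50, patch-clamp session 8.29, AFM scan 4.18, confocal imaging 2.37 lead.
Taking the top-ratio experiments first gives 3×patch-clamp session + 2×AFM scan + 2×crystallography run + confocal imaging for 381 (66 h).
Replace confocal imaging with mass-spec batch + flow-cytometry panel: the trade gains 24 net, giving 405 at 78 h.
No other feasible combination exceeds 405.

405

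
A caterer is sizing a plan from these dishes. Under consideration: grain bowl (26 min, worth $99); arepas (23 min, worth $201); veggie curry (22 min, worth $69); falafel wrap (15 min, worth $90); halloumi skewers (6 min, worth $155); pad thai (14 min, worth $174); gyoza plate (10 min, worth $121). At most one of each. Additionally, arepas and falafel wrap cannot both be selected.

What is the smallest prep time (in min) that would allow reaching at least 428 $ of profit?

Look for the lowest-prep combination reaching 428.
Taking halloumi skewers + pad thai + gyoza plate gives 450 (≥ 428) for 30 min.
Below 30 min the best achievable stays under 428.

30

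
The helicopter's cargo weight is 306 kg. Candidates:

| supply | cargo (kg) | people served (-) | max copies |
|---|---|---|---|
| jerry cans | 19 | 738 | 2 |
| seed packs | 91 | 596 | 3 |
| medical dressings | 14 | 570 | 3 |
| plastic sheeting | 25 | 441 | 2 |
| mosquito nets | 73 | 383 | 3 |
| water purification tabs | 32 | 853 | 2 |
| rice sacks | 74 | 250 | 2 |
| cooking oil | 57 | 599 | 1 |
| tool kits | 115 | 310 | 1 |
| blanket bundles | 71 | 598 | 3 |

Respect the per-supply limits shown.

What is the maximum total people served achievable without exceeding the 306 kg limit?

Ranking by ratio (people served/kg): medical dressings 40.71, jerry cans 38.84, water purification tabs 26.66, plastic sheeting 17.64.
A density-first pass picks 2×jerry cans + 3×medical dressings + 2×plastic sheeting + 2×water purification tabs + cooking oil — 6373 at 251 kg.
The 25 kg tied up in plastic sheeting is better spent on blanket bundles — total rises to 6530 (297 kg).
The spare 9 kg is too small for any remaining supply, and no exchange beats 6530.

6530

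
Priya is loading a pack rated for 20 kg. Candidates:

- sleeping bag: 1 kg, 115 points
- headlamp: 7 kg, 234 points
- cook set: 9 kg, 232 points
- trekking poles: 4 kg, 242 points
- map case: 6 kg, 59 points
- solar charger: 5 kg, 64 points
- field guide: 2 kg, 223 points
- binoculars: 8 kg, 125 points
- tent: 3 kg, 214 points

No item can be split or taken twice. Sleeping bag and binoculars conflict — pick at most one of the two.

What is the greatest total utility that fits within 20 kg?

Taking sleeping bag + headlamp + trekking poles + field guide + tent: 17 kg used, 1028 in utility.

1028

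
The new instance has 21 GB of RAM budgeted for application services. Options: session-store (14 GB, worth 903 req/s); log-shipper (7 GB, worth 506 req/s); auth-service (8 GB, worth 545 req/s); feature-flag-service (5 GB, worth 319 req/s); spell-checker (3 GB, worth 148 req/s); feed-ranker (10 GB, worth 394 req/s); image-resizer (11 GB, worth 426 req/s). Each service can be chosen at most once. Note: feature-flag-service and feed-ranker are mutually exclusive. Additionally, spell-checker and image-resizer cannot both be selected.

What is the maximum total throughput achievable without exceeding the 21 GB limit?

1409

The ratio heuristic lands on log-shipper + auth-service + feature-flag-service (1370) but leaves 1 GB idle.
Replace auth-service and feature-flag-service with session-store: the trade gains 39 net, giving 1409 at 21 GB.
Runner-up log-shipper + auth-service + feature-flag-service tops out at 1370.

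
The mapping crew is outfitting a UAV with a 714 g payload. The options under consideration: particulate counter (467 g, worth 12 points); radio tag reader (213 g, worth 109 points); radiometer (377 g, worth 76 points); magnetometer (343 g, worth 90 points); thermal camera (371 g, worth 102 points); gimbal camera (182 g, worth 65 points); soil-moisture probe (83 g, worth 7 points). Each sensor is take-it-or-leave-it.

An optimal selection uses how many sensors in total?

Best achievable data value is 218.
One optimal bundle: radio tag reader + thermal camera + soil-moisture probe (667 g).
Every optimal selection uses 3 sensors.

3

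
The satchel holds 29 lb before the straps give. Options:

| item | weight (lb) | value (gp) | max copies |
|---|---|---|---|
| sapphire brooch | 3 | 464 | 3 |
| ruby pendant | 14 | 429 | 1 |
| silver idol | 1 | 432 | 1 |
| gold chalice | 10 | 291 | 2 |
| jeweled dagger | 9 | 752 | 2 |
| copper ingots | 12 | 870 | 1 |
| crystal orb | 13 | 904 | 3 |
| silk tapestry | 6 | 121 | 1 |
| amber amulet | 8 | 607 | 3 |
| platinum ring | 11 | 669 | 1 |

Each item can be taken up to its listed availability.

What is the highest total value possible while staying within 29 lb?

Ranking by ratio (value/lb): silver idol 432.00, sapphire brooch 154.67, jeweled dagger 83.56, amber amulet 75.88.
Best packing: 3×sapphire brooch + silver idol + 2×jeweled dagger — 28 lb, 3328 total.

3328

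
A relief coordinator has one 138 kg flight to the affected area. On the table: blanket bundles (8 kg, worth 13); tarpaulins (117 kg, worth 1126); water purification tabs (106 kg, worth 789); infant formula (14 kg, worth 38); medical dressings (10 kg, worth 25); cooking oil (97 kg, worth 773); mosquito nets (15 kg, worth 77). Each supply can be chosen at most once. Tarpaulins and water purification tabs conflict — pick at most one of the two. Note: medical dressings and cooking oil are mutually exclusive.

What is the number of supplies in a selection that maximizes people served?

2

Optimal total is 1203.
One optimal bundle: tarpaulins + mosquito nets (132 kg).
Every optimal selection uses 2 supplies.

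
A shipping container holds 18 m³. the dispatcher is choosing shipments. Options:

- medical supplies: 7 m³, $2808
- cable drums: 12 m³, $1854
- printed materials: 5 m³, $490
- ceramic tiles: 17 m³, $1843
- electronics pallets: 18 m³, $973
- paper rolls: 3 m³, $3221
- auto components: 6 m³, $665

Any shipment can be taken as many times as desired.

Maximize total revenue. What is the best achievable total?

Density check — paper rolls 1073.67, medical supplies 401.14, cable drums 154.50 are the best per m³.
The ratio ordering already packs tightly: 6×paper rolls, 18 m³, 19326.
That's the maximum — no swap from here does better than 19326.

19326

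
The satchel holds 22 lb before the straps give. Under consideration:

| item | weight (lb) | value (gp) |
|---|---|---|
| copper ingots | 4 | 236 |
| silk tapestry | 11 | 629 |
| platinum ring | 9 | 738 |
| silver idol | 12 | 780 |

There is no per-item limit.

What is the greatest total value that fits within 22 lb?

By value per lb: platinum ring 82.00, silver idol 65.00, copper ingots 59.00 lead.
Copper ingots + 2×platinum ring uses 22 of the 22 lb and totals 1712.

1712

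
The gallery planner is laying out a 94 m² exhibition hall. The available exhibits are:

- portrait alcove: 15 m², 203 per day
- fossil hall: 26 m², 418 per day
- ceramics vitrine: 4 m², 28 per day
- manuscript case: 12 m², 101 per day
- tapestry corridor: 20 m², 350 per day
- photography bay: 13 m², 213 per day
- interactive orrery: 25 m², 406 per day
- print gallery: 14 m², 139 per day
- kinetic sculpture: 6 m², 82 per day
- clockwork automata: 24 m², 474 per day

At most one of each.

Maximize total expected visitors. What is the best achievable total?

Ranking by ratio (expected visitors/m²): clockwork automata 19.75, tapestry corridor 17.50, photography bay 16.38.
The ratio heuristic lands on ceramics vitrine + tapestry corridor + photography bay + interactive orrery + kinetic sculpture + clockwork automata (1553) but leaves 2 m² idle.
Dropping ceramics vitrine and tapestry corridor frees 24 m²; slotting in fossil hall (26 m²) lifts the total to 1593 at 94 m².
That's the maximum — no swap from here does better than 1593.

1593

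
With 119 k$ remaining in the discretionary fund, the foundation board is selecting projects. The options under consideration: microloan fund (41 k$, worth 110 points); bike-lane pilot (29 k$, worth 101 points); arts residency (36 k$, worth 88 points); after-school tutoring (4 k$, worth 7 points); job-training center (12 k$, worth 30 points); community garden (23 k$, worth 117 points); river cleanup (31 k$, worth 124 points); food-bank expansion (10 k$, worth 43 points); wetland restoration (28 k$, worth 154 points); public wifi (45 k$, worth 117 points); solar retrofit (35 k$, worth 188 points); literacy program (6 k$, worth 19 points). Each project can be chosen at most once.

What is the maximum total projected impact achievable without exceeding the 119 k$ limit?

Filling by ratio: after-school tutoring + job-training center + community garden + food-bank expansion + wetland restoration + solar retrofit + literacy program for 558, with 1 k$ left unused.
Reworking the packing: community garden + river cleanup + wetland restoration + solar retrofit uses 117 k$ and improves the total to 583.

583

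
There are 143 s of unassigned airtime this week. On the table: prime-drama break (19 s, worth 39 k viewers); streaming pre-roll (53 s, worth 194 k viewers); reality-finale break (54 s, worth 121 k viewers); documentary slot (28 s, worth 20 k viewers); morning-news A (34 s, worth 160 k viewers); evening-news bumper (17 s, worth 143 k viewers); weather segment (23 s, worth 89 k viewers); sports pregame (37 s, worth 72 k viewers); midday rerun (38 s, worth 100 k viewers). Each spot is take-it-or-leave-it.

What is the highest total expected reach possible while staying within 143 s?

597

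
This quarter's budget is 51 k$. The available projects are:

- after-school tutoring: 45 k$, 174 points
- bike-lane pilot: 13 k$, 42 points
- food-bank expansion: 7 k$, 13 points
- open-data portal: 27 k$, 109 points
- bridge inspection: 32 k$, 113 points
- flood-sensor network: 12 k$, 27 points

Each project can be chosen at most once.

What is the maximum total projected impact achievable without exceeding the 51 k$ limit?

174

Filling by ratio: bike-lane pilot + food-bank expansion + open-data portal for 164, with 4 k$ left unused.
Replace bike-lane pilot and food-bank expansion and open-data portal with after-school tutoring: the trade gains 10 net, giving 174 at 45 k$.
No other feasible combination exceeds 174.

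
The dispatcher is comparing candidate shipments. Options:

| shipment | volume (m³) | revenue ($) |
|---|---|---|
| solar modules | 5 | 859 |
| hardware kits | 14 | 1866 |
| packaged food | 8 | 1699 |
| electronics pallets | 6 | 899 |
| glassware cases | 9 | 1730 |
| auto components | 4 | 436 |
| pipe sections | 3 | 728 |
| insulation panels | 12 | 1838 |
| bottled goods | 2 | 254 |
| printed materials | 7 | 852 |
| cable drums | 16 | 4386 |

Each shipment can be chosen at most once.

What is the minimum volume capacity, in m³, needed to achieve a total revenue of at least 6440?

Look for the lowest-volume combination reaching 6440.
packaged food + pipe sections + cable drums reaches 6813 using 27 m³.
Any bundle with less than 27 m³ falls short of 6440.

27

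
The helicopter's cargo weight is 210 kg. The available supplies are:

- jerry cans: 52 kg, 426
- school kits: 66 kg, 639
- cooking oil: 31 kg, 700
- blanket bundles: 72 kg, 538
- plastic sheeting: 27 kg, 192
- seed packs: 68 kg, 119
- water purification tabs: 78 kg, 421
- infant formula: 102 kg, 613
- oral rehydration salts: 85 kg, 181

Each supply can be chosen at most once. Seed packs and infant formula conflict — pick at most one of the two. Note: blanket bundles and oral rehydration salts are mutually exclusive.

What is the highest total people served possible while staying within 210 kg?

The ratio heuristic lands on jerry cans + school kits + cooking oil + plastic sheeting (1957) but leaves 34 kg idle.
The 52 kg tied up in jerry cans is better spent on blanket bundles — total rises to 2069 (196 kg).
Runner-up jerry cans + school kits + cooking oil + plastic sheeting tops out at 1957.

2069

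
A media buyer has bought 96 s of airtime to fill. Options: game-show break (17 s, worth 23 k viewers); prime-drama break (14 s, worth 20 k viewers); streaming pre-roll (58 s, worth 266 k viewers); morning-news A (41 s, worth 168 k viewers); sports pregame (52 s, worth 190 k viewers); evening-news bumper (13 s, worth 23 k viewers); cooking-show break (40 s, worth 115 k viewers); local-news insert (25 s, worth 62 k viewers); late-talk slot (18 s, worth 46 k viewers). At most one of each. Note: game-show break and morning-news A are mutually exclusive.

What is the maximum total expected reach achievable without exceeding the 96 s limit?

Greedy by ratio would take streaming pre-roll + evening-news bumper + late-talk slot: 89 s used, total 335.
But morning-news A + sports pregame fits in 93 s and reaches 358.
Nothing else feasible within 96 s beats 358.

358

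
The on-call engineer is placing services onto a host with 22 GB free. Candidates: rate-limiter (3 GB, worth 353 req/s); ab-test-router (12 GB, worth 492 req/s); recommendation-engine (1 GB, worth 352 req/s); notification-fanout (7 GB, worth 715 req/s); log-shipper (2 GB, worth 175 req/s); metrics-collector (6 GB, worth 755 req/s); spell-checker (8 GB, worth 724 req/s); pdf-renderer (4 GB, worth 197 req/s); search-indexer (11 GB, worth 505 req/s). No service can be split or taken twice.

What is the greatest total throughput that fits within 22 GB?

The ratio heuristic lands on rate-limiter + recommendation-engine + notification-fanout + log-shipper + metrics-collector (2350) but leaves 3 GB idle.
Replace rate-limiter and log-shipper with spell-checker: the trade gains 196 net, giving 2546 at 22 GB.

2546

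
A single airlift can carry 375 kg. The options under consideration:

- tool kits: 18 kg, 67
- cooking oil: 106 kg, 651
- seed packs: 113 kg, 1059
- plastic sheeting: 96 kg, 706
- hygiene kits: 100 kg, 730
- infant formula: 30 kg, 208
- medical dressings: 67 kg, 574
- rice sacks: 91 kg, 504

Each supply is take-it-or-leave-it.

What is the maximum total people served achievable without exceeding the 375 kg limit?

By people served per kg: seed packs 9.37, medical dressings 8.57, plastic sheeting 7.35 lead.
Greedy by ratio would take tool kits + seed packs + plastic sheeting + infant formula + medical dressings: 324 kg used, total 2614.
Reworking the packing: seed packs + hygiene kits + medical dressings + rice sacks uses 371 kg and improves the total to 2867.

2867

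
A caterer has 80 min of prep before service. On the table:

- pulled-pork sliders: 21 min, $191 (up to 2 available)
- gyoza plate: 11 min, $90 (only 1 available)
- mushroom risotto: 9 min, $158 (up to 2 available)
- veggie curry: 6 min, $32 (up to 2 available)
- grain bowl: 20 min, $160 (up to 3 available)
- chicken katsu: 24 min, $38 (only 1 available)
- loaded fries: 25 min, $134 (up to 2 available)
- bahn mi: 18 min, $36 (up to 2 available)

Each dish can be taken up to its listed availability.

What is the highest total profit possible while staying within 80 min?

Greedy by ratio would take 2×pulled-pork sliders + gyoza plate + 2×mushroom risotto + veggie curry: 77 min used, total 820.
The 17 min tied up in gyoza plate and veggie curry is better spent on grain bowl — total rises to 858 (80 min).
Nothing else within 80 min beats 858.

858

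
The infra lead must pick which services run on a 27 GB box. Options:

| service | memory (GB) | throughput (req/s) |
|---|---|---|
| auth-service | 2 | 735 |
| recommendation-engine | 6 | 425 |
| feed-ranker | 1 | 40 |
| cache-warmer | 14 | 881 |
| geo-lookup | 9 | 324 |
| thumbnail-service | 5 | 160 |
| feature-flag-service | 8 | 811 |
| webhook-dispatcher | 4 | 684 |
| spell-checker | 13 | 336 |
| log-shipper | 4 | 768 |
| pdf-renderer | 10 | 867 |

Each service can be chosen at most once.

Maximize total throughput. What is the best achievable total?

3519

The ratio heuristic lands on auth-service + recommendation-engine + feed-ranker + feature-flag-service + webhook-dispatcher + log-shipper (3463) but leaves 2 GB idle.
Replace feature-flag-service with pdf-renderer: the trade gains 56 net, giving 3519 at 27 GB.
Next best is auth-service + recommendation-engine + webhook-dispatcher + log-shipper + pdf-renderer at 3479 (26 GB) — short by 40.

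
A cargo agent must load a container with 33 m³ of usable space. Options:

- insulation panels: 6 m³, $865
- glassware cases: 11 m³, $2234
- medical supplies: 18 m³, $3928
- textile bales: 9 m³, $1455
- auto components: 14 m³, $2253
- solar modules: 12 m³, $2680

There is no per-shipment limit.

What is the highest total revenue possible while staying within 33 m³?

6815

Taking textile bales + 2×solar modules: 33 m³ used, 6815 in revenue.
No other feasible combination exceeds 6815.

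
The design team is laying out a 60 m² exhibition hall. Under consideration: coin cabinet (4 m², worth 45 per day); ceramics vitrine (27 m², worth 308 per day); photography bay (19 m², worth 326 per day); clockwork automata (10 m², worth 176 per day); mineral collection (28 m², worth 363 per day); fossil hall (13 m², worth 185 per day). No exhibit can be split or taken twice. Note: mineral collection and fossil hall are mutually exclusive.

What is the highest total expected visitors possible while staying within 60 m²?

865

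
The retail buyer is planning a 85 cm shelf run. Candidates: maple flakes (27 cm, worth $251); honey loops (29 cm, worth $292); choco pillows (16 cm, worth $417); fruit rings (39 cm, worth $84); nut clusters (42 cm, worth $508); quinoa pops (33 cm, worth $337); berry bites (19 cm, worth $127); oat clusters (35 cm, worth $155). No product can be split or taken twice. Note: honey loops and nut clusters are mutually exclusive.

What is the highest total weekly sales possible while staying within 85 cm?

Best packing: maple flakes + choco pillows + nut clusters — 85 cm, 1176 total.
The closest alternative, choco pillows + nut clusters + berry bites, reaches only 1052.

1176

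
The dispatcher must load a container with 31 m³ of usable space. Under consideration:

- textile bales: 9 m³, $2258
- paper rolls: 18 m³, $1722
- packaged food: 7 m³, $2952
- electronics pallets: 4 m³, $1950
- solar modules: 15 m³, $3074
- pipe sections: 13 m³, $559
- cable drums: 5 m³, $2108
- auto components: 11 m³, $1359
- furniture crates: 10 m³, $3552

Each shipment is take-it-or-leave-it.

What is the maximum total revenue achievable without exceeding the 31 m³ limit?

10870

Greedy by ratio would take packaged food + electronics pallets + cable drums + furniture crates: 26 m³ used, total 10562.
Replace electronics pallets with textile bales: the trade gains 308 net, giving 10870 at 31 m³.
No other feasible combination exceeds 10870.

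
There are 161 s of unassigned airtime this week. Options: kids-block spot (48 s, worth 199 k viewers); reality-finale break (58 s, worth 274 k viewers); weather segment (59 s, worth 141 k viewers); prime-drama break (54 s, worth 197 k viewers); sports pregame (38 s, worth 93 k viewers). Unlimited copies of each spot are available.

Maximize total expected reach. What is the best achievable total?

672

Taking the top-ratio spots first gives 2×reality-finale break + sports pregame for 641 (154 s).
Dropping reality-finale break and sports pregame frees 96 s; slotting in 2×kids-block spot (96 s) lifts the total to 672 at 154 s.
The spare 7 s is too small for any remaining spot, and no exchange beats 672.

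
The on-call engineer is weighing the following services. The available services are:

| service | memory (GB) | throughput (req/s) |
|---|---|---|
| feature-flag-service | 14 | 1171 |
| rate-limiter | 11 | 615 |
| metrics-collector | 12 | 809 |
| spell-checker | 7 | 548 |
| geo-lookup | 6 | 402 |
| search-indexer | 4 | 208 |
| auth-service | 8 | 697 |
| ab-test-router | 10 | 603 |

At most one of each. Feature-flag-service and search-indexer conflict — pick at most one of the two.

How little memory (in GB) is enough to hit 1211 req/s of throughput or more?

15

Look for the lowest-memory combination reaching 1211.
spell-checker + auth-service reaches 1245 using 15 GB.
Below 15 GB the best achievable stays under 1211.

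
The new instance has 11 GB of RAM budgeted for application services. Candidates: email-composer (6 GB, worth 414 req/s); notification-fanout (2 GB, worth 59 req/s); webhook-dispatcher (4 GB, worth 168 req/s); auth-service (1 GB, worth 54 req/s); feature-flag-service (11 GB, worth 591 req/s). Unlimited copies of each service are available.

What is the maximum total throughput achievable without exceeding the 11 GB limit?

684

Best packing: email-composer + 5×auth-service — 11 GB, 684 total.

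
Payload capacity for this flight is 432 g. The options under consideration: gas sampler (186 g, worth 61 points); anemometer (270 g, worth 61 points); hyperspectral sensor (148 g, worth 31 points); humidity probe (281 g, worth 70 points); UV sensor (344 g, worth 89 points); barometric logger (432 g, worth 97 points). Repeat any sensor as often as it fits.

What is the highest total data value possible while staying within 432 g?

122

Taking 2×gas sampler: 372 g used, 122 in data value.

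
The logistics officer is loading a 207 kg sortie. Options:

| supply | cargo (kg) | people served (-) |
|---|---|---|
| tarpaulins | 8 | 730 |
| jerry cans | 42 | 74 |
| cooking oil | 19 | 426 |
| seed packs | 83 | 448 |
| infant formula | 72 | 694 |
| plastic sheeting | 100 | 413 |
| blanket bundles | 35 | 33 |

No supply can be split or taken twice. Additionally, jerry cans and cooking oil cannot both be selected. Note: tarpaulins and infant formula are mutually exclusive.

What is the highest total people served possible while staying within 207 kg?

1637

Taking tarpaulins + cooking oil + seed packs + blanket bundles: 145 kg used, 1637 in people served.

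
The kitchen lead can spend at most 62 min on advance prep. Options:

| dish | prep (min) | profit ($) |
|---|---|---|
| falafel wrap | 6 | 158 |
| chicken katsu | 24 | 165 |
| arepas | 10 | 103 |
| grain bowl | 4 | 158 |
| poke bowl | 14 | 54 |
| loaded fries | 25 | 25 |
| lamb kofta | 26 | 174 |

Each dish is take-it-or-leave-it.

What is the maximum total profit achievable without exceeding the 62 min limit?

Density check — grain bowl 39.50, falafel wrap 26.33, arepas 10.30 are the best per min.
Greedy by ratio would take falafel wrap + chicken katsu + arepas + grain bowl + poke bowl: 58 min used, total 638.
Replace arepas and poke bowl with lamb kofta: the trade gains 17 net, giving 655 at 60 min.
The spare 2 min is too small for any remaining dish, and no exchange beats 655.

655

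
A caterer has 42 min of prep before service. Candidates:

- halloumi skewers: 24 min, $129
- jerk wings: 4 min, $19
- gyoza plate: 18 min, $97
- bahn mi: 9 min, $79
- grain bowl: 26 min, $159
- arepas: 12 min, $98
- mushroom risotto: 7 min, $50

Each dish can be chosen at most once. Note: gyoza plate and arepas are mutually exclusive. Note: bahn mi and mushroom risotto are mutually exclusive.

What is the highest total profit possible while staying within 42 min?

276

Best packing: jerk wings + grain bowl + arepas — 42 min, 276 total.
That's the maximum — no feasible swap from here does better than 276.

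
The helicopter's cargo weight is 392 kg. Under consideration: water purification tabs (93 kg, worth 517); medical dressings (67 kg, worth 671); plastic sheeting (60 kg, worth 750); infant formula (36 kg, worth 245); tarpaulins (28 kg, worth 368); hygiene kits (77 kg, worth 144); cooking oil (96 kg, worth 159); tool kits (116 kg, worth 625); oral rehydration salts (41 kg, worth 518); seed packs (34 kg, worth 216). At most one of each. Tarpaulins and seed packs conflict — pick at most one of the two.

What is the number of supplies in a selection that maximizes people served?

Best achievable people served is 3177.
medical dressings + plastic sheeting + infant formula + tarpaulins + tool kits + oral rehydration salts hits 3177 at 348 kg.
Every optimal selection uses 6 supplies.

6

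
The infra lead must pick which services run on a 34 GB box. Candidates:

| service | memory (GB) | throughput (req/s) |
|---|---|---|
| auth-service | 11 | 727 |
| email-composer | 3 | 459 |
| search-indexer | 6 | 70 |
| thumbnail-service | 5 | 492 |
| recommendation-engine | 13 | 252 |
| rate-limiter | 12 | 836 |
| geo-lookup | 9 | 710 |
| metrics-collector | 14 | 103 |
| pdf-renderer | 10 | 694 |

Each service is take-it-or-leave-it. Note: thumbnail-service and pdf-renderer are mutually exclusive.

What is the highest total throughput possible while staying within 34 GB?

2699

A density-first pass picks email-composer + thumbnail-service + rate-limiter + geo-lookup — 2497 at 29 GB.
The 5 GB tied up in thumbnail-service is better spent on pdf-renderer — total rises to 2699 (34 GB).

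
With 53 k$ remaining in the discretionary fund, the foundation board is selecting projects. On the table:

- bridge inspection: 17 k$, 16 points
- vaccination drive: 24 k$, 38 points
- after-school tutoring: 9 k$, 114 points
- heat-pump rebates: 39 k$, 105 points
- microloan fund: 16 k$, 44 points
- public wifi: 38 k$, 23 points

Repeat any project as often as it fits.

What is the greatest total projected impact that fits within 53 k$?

Ranking by ratio (projected impact/k$): after-school tutoring 12.67, microloan fund 2.75, heat-pump rebates 2.69.
5×after-school tutoring uses 45 of the 53 k$ and totals 570.
Every other selection either busts 53 k$ or fails to beat 570.

570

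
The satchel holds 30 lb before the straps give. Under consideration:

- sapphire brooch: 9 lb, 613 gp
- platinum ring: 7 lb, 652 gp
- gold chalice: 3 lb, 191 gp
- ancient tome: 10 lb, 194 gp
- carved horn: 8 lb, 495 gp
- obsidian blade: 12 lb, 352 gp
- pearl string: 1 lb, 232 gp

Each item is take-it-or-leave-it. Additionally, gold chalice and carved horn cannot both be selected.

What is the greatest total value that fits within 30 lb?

1992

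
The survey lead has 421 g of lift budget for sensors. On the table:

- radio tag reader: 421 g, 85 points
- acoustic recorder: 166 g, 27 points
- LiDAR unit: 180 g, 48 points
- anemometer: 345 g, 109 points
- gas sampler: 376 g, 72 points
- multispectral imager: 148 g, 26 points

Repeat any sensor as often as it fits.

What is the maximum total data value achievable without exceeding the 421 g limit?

Density check — anemometer 0.32, LiDAR unit 0.27, radio tag reader 0.20, gas sampler 0.19 are the best per g.
Anemometer uses 345 of the 421 g and totals 109.

109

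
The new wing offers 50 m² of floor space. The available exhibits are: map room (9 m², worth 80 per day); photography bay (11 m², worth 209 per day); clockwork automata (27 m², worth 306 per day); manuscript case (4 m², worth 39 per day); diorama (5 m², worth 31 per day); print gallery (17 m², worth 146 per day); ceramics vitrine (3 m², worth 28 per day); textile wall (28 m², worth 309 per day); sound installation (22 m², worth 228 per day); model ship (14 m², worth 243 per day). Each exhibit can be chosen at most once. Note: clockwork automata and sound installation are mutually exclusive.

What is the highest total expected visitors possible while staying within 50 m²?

708

Density check — photography bay 19.00, model ship 17.36, clockwork automata 11.33, textile wall 11.04 are the best per m².
The ratio ordering already packs tightly: photography bay + ceramics vitrine + sound installation + model ship, 50 m², 708.
Runner-up photography bay + sound installation + model ship tops out at 680.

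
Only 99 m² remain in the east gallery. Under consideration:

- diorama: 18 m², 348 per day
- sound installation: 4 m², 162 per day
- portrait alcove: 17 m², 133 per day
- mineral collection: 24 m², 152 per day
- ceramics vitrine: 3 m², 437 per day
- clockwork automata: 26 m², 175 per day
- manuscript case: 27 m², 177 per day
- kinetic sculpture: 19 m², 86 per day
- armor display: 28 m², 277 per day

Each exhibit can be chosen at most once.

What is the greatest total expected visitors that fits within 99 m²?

Greedy by ratio would take diorama + sound installation + portrait alcove + ceramics vitrine + clockwork automata + armor display: 96 m² used, total 1532.
Dropping clockwork automata frees 26 m²; slotting in manuscript case (27 m²) lifts the total to 1534 at 97 m².
The spare 2 m² is too small for any remaining exhibit, and no exchange beats 1534.

1534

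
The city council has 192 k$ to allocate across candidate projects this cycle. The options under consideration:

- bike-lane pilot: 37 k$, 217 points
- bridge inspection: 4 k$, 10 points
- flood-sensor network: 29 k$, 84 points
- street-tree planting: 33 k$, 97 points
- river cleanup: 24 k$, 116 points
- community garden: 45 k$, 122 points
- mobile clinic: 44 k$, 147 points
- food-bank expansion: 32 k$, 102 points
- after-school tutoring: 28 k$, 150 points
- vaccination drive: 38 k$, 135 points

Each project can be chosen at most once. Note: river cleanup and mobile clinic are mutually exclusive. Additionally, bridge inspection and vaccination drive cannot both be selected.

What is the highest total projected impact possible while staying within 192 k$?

817

Taking bike-lane pilot + street-tree planting + river cleanup + food-bank expansion + after-school tutoring + vaccination drive: 192 k$ used, 817 in projected impact.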